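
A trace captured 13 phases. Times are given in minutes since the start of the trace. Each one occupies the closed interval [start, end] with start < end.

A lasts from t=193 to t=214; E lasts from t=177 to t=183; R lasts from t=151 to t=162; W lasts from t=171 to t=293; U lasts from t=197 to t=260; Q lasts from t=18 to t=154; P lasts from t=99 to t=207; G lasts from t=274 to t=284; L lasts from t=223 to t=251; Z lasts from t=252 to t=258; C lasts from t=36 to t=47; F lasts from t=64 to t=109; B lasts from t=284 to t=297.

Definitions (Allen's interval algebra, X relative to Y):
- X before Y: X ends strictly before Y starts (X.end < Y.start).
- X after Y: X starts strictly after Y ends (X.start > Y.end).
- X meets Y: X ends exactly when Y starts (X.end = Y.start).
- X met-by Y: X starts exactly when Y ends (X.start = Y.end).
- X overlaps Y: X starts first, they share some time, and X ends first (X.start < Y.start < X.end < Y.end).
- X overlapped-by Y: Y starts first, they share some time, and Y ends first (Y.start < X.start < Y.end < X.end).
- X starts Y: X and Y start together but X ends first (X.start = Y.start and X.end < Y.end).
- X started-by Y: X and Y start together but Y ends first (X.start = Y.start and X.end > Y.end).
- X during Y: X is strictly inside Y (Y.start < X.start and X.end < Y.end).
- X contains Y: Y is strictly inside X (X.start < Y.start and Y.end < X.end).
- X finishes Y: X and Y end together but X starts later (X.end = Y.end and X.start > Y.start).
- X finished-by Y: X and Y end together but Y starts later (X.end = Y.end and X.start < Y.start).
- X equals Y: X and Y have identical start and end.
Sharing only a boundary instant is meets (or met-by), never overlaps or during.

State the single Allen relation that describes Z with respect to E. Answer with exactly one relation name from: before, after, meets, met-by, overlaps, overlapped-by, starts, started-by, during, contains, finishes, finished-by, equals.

after

Z = [t=252, t=258]; E = [t=177, t=183].
Compare endpoints: Z.start > E.start, Z.start > E.end, Z.end > E.start, Z.end > E.end.
That pattern is 'after'.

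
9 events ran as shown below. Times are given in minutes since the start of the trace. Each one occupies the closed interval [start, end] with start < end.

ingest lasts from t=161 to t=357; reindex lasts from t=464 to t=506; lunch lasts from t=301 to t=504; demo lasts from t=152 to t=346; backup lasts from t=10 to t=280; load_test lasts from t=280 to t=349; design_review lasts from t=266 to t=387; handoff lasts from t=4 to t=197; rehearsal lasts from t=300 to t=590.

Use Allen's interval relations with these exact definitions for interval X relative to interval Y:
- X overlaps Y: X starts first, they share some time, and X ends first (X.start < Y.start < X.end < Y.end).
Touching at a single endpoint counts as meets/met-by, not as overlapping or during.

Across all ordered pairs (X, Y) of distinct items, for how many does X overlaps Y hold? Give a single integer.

Checking all 72 ordered pairs for relation 'overlaps'; matching pairs in alphabetical order:
(backup, demo): backup overlaps demo ✓
(backup, design_review): backup overlaps design_review ✓
(backup, ingest): backup overlaps ingest ✓
(demo, design_review): demo overlaps design_review ✓
(demo, ingest): demo overlaps ingest ✓
(demo, load_test): demo overlaps load_test ✓
(demo, lunch): demo overlaps lunch ✓
(demo, rehearsal): demo overlaps rehearsal ✓
(design_review, lunch): design_review overlaps lunch ✓
(design_review, rehearsal): design_review overlaps rehearsal ✓
(handoff, backup): handoff overlaps backup ✓
(handoff, demo): handoff overlaps demo ✓
(handoff, ingest): handoff overlaps ingest ✓
(ingest, design_review): ingest overlaps design_review ✓
(ingest, lunch): ingest overlaps lunch ✓
(ingest, rehearsal): ingest overlaps rehearsal ✓
(load_test, lunch): load_test overlaps lunch ✓
(load_test, rehearsal): load_test overlaps rehearsal ✓
(lunch, reindex): lunch overlaps reindex ✓
Count: 19.

19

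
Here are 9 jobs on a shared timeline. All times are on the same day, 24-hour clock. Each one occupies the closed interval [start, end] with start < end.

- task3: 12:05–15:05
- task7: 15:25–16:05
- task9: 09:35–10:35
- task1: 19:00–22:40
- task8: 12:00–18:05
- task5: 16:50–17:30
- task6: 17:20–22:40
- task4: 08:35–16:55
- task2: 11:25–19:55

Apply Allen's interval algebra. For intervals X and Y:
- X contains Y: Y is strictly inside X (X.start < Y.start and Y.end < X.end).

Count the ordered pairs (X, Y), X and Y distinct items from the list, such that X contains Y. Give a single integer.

10

Checking all 72 ordered pairs for relation 'contains'; matching pairs in alphabetical order:
(task2, task3): task2 contains task3 ✓
(task2, task5): task2 contains task5 ✓
(task2, task7): task2 contains task7 ✓
(task2, task8): task2 contains task8 ✓
(task4, task3): task4 contains task3 ✓
(task4, task7): task4 contains task7 ✓
(task4, task9): task4 contains task9 ✓
(task8, task3): task8 contains task3 ✓
(task8, task5): task8 contains task5 ✓
(task8, task7): task8 contains task7 ✓
Count: 10.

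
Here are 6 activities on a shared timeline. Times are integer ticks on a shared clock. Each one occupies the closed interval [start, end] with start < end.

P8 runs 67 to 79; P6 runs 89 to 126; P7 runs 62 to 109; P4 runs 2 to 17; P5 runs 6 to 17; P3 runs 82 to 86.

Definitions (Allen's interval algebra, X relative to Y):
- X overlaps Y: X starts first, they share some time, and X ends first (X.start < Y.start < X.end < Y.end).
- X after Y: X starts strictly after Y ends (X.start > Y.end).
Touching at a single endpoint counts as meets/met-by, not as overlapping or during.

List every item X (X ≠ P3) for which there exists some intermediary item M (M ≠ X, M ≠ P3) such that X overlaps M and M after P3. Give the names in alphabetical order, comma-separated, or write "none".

Target P3 = [82, 86].
Intermediaries M with M after P3: P6.
Via P6 — items with X overlaps P6: P7.
Union: P7.

P7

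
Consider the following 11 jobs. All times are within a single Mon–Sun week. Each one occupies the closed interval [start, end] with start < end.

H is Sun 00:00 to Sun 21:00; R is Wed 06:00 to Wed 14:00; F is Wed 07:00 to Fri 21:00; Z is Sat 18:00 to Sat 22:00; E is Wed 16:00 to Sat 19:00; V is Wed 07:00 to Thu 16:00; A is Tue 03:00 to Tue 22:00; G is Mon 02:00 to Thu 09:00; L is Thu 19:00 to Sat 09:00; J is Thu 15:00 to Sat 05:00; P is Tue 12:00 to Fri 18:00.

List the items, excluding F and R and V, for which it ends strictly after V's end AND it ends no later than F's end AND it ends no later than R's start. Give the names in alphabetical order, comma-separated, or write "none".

none

Conditions: its end is strictly after V's end (X.end > Thu 16:00) AND its end is no later than F's end (X.end <= Fri 21:00) AND its end is no later than R's start (X.end <= Wed 06:00).
A: end Tue 22:00 > Thu 16:00? ✗; end Tue 22:00 <= Fri 21:00? ✓; end Tue 22:00 <= Wed 06:00? ✓ → no.
E: end Sat 19:00 > Thu 16:00? ✓; end Sat 19:00 <= Fri 21:00? ✗; end Sat 19:00 <= Wed 06:00? ✗ → no.
G: end Thu 09:00 > Thu 16:00? ✗; end Thu 09:00 <= Fri 21:00? ✓; end Thu 09:00 <= Wed 06:00? ✗ → no.
H: end Sun 21:00 > Thu 16:00? ✓; end Sun 21:00 <= Fri 21:00? ✗; end Sun 21:00 <= Wed 06:00? ✗ → no.
J: end Sat 05:00 > Thu 16:00? ✓; end Sat 05:00 <= Fri 21:00? ✗; end Sat 05:00 <= Wed 06:00? ✗ → no.
L: end Sat 09:00 > Thu 16:00? ✓; end Sat 09:00 <= Fri 21:00? ✗; end Sat 09:00 <= Wed 06:00? ✗ → no.
P: end Fri 18:00 > Thu 16:00? ✓; end Fri 18:00 <= Fri 21:00? ✓; end Fri 18:00 <= Wed 06:00? ✗ → no.
Z: end Sat 22:00 > Thu 16:00? ✓; end Sat 22:00 <= Fri 21:00? ✗; end Sat 22:00 <= Wed 06:00? ✗ → no.
Result: none.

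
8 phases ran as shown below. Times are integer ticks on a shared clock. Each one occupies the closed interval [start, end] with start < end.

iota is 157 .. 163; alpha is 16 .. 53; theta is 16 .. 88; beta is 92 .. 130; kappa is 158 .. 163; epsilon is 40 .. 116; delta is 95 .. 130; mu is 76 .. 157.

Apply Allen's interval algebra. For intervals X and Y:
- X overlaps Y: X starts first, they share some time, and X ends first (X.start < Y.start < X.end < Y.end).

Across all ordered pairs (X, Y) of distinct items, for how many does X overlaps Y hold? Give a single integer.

Checking all 56 ordered pairs for relation 'overlaps'; matching pairs in alphabetical order:
(alpha, epsilon): alpha overlaps epsilon ✓
(epsilon, beta): epsilon overlaps beta ✓
(epsilon, delta): epsilon overlaps delta ✓
(epsilon, mu): epsilon overlaps mu ✓
(theta, epsilon): theta overlaps epsilon ✓
(theta, mu): theta overlaps mu ✓
Count: 6.

6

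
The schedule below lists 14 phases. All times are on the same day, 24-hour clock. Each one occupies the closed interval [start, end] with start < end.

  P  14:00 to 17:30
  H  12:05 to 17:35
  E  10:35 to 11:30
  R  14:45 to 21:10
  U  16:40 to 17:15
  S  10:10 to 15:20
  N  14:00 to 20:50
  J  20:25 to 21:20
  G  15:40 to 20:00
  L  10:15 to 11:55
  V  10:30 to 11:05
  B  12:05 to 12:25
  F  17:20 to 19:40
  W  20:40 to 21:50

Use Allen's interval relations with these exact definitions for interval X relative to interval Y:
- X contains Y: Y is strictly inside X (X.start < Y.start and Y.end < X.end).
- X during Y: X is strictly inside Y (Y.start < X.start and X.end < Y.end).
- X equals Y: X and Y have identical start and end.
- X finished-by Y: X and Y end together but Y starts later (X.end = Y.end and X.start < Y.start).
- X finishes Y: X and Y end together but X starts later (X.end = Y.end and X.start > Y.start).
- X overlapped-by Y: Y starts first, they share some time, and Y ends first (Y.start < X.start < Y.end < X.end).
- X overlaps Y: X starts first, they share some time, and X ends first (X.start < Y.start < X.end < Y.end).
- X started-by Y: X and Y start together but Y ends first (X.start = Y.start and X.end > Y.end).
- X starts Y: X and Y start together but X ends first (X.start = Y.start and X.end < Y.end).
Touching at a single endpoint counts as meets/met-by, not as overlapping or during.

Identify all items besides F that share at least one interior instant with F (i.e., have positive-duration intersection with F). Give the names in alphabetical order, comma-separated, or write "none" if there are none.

Target F = [17:20, 19:40].
B [12:05, 12:25] → before → no.
E [10:35, 11:30] → before → no.
G [15:40, 20:00] → contains → yes.
H [12:05, 17:35] → overlaps → yes.
J [20:25, 21:20] → after → no.
L [10:15, 11:55] → before → no.
N [14:00, 20:50] → contains → yes.
P [14:00, 17:30] → overlaps → yes.
R [14:45, 21:10] → contains → yes.
S [10:10, 15:20] → before → no.
U [16:40, 17:15] → before → no.
V [10:30, 11:05] → before → no.
W [20:40, 21:50] → after → no.
Result: G, H, N, P, R.

G, H, N, P, R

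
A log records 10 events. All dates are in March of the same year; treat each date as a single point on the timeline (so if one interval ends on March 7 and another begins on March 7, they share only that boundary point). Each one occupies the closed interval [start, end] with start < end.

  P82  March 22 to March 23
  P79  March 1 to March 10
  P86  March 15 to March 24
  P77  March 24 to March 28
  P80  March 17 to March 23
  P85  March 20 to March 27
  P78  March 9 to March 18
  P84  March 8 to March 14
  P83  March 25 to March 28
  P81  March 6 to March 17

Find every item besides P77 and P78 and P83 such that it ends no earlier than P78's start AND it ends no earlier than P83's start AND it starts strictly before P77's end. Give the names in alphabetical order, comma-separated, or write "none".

P85

Conditions: its end is no earlier than P78's start (X.end >= March 9) AND its end is no earlier than P83's start (X.end >= March 25) AND its start is strictly before P77's end (X.start < March 28).
P79: end March 10 >= March 9? ✓; end March 10 >= March 25? ✗; start March 1 < March 28? ✓ → no.
P80: end March 23 >= March 9? ✓; end March 23 >= March 25? ✗; start March 17 < March 28? ✓ → no.
P81: end March 17 >= March 9? ✓; end March 17 >= March 25? ✗; start March 6 < March 28? ✓ → no.
P82: end March 23 >= March 9? ✓; end March 23 >= March 25? ✗; start March 22 < March 28? ✓ → no.
P84: end March 14 >= March 9? ✓; end March 14 >= March 25? ✗; start March 8 < March 28? ✓ → no.
P85: end March 27 >= March 9? ✓; end March 27 >= March 25? ✓; start March 20 < March 28? ✓ → yes.
P86: end March 24 >= March 9? ✓; end March 24 >= March 25? ✗; start March 15 < March 28? ✓ → no.
Result: P85.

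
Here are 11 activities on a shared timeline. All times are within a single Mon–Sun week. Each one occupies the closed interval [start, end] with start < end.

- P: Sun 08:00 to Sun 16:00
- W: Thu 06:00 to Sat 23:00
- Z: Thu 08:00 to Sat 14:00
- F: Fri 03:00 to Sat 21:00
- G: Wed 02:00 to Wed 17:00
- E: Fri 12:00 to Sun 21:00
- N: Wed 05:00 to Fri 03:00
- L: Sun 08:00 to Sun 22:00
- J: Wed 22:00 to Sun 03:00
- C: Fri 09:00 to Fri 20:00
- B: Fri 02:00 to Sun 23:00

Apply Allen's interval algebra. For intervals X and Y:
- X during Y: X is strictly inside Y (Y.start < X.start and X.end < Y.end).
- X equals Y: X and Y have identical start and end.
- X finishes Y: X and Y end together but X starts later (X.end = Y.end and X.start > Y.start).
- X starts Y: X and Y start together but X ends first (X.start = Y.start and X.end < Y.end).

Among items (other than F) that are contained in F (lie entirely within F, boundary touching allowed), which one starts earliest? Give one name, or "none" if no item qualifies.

C

Target F = [Fri 03:00, Sat 21:00].
B [Fri 02:00, Sun 23:00] → contains → excluded.
C [Fri 09:00, Fri 20:00] → during → candidate.
E [Fri 12:00, Sun 21:00] → overlapped-by → excluded.
G [Wed 02:00, Wed 17:00] → before → excluded.
J [Wed 22:00, Sun 03:00] → contains → excluded.
L [Sun 08:00, Sun 22:00] → after → excluded.
N [Wed 05:00, Fri 03:00] → meets → excluded.
P [Sun 08:00, Sun 16:00] → after → excluded.
W [Thu 06:00, Sat 23:00] → contains → excluded.
Z [Thu 08:00, Sat 14:00] → overlaps → excluded.
Among candidates, earliest start is Fri 09:00 → C.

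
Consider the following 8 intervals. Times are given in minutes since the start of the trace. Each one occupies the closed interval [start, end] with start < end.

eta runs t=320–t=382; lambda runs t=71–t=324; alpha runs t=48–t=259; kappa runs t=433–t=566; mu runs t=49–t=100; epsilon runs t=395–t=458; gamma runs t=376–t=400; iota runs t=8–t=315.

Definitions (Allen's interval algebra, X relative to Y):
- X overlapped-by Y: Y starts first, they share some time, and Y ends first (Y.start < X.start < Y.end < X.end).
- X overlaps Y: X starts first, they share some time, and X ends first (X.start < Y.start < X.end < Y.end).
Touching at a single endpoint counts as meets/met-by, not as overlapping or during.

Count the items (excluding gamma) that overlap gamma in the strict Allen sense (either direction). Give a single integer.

Target gamma = [t=376, t=400].
alpha [t=48, t=259] → before → no.
epsilon [t=395, t=458] → overlapped-by → counts.
eta [t=320, t=382] → overlaps → counts.
iota [t=8, t=315] → before → no.
kappa [t=433, t=566] → after → no.
lambda [t=71, t=324] → before → no.
mu [t=49, t=100] → before → no.
Total: 2.

2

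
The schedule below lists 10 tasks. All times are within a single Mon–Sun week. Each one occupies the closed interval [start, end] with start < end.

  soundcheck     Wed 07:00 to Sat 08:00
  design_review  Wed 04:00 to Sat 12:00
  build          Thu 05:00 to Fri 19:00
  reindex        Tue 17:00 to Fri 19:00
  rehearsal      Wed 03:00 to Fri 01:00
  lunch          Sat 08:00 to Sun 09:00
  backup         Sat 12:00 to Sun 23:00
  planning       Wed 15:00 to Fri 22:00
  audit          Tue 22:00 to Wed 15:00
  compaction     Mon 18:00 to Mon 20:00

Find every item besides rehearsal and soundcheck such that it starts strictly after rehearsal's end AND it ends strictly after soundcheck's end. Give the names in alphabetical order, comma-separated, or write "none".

backup, lunch

Conditions: its start is strictly after rehearsal's end (X.start > Fri 01:00) AND its end is strictly after soundcheck's end (X.end > Sat 08:00).
audit: start Tue 22:00 > Fri 01:00? ✗; end Wed 15:00 > Sat 08:00? ✗ → no.
backup: start Sat 12:00 > Fri 01:00? ✓; end Sun 23:00 > Sat 08:00? ✓ → yes.
build: start Thu 05:00 > Fri 01:00? ✗; end Fri 19:00 > Sat 08:00? ✗ → no.
compaction: start Mon 18:00 > Fri 01:00? ✗; end Mon 20:00 > Sat 08:00? ✗ → no.
design_review: start Wed 04:00 > Fri 01:00? ✗; end Sat 12:00 > Sat 08:00? ✓ → no.
lunch: start Sat 08:00 > Fri 01:00? ✓; end Sun 09:00 > Sat 08:00? ✓ → yes.
planning: start Wed 15:00 > Fri 01:00? ✗; end Fri 22:00 > Sat 08:00? ✗ → no.
reindex: start Tue 17:00 > Fri 01:00? ✗; end Fri 19:00 > Sat 08:00? ✗ → no.
Result: backup, lunch.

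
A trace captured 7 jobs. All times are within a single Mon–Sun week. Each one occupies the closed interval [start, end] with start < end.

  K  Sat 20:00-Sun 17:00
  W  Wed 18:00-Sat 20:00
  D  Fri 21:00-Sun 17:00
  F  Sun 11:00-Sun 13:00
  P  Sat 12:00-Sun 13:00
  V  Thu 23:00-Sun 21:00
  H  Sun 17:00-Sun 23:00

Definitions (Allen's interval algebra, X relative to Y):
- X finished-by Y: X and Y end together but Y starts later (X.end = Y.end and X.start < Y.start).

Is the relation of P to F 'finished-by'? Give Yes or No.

Yes

P = [Sat 12:00, Sun 13:00], F = [Sun 11:00, Sun 13:00].
Actual relation of P to F: finished-by.
Asked whether 'finished-by' holds → Yes.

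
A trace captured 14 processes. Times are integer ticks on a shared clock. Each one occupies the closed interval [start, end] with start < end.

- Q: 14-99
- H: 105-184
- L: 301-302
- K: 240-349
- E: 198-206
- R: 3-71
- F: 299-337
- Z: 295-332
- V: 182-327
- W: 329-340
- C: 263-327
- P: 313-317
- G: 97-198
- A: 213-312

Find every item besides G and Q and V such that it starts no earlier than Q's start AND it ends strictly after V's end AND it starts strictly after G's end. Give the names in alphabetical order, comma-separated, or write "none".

Conditions: its start is no earlier than Q's start (X.start >= 14) AND its end is strictly after V's end (X.end > 327) AND its start is strictly after G's end (X.start > 198).
A: start 213 >= 14? ✓; end 312 > 327? ✗; start 213 > 198? ✓ → no.
C: start 263 >= 14? ✓; end 327 > 327? ✗; start 263 > 198? ✓ → no.
E: start 198 >= 14? ✓; end 206 > 327? ✗; start 198 > 198? ✗ → no.
F: start 299 >= 14? ✓; end 337 > 327? ✓; start 299 > 198? ✓ → yes.
H: start 105 >= 14? ✓; end 184 > 327? ✗; start 105 > 198? ✗ → no.
K: start 240 >= 14? ✓; end 349 > 327? ✓; start 240 > 198? ✓ → yes.
L: start 301 >= 14? ✓; end 302 > 327? ✗; start 301 > 198? ✓ → no.
P: start 313 >= 14? ✓; end 317 > 327? ✗; start 313 > 198? ✓ → no.
R: start 3 >= 14? ✗; end 71 > 327? ✗; start 3 > 198? ✗ → no.
W: start 329 >= 14? ✓; end 340 > 327? ✓; start 329 > 198? ✓ → yes.
Z: start 295 >= 14? ✓; end 332 > 327? ✓; start 295 > 198? ✓ → yes.
Result: F, K, W, Z.

F, K, W, Z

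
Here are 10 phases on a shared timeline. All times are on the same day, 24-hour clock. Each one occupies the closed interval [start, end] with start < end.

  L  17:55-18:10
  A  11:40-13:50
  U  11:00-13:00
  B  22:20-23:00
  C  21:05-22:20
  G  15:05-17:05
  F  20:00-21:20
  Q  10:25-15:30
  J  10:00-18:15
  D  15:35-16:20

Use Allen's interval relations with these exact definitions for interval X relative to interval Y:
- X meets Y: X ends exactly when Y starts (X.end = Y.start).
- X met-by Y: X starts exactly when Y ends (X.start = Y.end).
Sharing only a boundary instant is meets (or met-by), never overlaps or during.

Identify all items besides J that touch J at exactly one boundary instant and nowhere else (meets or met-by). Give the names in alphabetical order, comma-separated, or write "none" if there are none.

none

Target J = [10:00, 18:15].
A [11:40, 13:50] → during → no.
B [22:20, 23:00] → after → no.
C [21:05, 22:20] → after → no.
D [15:35, 16:20] → during → no.
F [20:00, 21:20] → after → no.
G [15:05, 17:05] → during → no.
L [17:55, 18:10] → during → no.
Q [10:25, 15:30] → during → no.
U [11:00, 13:00] → during → no.
Result: none.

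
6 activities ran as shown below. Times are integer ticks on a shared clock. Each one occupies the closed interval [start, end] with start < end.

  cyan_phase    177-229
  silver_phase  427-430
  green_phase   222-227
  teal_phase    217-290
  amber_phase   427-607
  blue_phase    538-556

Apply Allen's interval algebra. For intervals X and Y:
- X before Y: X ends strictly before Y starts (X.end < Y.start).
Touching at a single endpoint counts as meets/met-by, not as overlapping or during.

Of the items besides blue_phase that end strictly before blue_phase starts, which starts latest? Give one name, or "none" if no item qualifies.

silver_phase

Target blue_phase = [538, 556].
amber_phase [427, 607] → contains → excluded.
cyan_phase [177, 229] → before → candidate.
green_phase [222, 227] → before → candidate.
silver_phase [427, 430] → before → candidate.
teal_phase [217, 290] → before → candidate.
Among candidates, latest start is 427 → silver_phase.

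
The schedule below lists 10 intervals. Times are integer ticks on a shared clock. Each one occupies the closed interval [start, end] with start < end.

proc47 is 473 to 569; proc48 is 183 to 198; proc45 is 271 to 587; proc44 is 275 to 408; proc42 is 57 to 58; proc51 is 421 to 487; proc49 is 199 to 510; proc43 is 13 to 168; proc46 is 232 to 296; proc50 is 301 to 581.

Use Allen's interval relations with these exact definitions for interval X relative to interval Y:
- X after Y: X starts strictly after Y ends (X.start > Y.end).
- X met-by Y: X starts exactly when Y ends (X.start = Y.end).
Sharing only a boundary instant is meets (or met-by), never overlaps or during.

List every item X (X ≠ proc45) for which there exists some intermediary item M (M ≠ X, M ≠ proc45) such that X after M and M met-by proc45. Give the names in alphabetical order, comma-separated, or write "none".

none

Target proc45 = [271, 587].
Intermediaries M with M met-by proc45: none.
Union: none.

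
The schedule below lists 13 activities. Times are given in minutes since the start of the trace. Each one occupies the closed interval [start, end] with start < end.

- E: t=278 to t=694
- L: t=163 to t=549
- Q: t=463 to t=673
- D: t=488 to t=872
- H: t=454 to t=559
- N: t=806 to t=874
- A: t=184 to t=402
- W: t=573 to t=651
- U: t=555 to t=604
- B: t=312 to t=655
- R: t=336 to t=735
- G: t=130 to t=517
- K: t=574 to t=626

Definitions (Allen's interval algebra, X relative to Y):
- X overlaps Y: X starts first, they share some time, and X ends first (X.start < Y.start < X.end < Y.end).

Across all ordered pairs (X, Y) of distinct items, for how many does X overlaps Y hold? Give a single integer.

29

Checking all 156 ordered pairs for relation 'overlaps'; matching pairs in alphabetical order:
(A, B): A overlaps B ✓
(A, E): A overlaps E ✓
(A, R): A overlaps R ✓
(B, D): B overlaps D ✓
(B, Q): B overlaps Q ✓
(B, R): B overlaps R ✓
(D, N): D overlaps N ✓
(E, D): E overlaps D ✓
(E, R): E overlaps R ✓
(G, B): G overlaps B ✓
(G, D): G overlaps D ✓
(G, E): G overlaps E ✓
(G, H): G overlaps H ✓
(G, L): G overlaps L ✓
(G, Q): G overlaps Q ✓
(G, R): G overlaps R ✓
(H, D): H overlaps D ✓
(H, Q): H overlaps Q ✓
(H, U): H overlaps U ✓
(L, B): L overlaps B ✓
(L, D): L overlaps D ✓
(L, E): L overlaps E ✓
(L, H): L overlaps H ✓
(L, Q): L overlaps Q ✓
... plus 5 further pairs not listed.
Count: 29.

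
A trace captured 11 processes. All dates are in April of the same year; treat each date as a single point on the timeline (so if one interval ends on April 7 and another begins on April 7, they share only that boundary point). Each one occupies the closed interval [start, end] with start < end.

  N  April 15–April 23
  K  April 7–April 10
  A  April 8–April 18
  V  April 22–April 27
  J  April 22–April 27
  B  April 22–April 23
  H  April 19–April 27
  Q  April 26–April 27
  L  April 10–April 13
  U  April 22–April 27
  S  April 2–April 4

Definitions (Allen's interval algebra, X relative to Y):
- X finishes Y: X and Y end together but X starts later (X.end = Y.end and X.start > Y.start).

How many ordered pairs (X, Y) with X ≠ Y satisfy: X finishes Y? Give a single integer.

Checking all 110 ordered pairs for relation 'finishes'; matching pairs in alphabetical order:
(B, N): B finishes N ✓
(J, H): J finishes H ✓
(Q, H): Q finishes H ✓
(Q, J): Q finishes J ✓
(Q, U): Q finishes U ✓
(Q, V): Q finishes V ✓
(U, H): U finishes H ✓
(V, H): V finishes H ✓
Count: 8.

8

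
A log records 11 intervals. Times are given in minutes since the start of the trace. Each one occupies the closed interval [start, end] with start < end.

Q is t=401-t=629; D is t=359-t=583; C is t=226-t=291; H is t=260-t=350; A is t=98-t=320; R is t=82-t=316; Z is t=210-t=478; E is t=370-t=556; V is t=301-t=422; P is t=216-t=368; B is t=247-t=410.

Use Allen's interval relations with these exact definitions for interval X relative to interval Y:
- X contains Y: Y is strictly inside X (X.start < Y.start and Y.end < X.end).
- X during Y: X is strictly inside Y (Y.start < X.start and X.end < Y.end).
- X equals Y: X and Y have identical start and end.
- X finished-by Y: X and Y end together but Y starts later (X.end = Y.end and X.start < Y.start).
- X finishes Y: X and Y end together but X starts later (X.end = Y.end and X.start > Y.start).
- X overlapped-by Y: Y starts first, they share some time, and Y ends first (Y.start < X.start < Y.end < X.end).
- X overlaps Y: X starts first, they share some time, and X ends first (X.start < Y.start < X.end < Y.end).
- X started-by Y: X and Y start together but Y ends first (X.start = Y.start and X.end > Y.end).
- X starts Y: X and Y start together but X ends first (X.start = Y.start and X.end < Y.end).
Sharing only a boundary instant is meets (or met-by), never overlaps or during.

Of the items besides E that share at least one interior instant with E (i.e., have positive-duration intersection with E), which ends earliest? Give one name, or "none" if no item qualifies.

B

Target E = [t=370, t=556].
A [t=98, t=320] → before → excluded.
B [t=247, t=410] → overlaps → candidate.
C [t=226, t=291] → before → excluded.
D [t=359, t=583] → contains → candidate.
H [t=260, t=350] → before → excluded.
P [t=216, t=368] → before → excluded.
Q [t=401, t=629] → overlapped-by → candidate.
R [t=82, t=316] → before → excluded.
V [t=301, t=422] → overlaps → candidate.
Z [t=210, t=478] → overlaps → candidate.
Among candidates, earliest end is t=410 → B.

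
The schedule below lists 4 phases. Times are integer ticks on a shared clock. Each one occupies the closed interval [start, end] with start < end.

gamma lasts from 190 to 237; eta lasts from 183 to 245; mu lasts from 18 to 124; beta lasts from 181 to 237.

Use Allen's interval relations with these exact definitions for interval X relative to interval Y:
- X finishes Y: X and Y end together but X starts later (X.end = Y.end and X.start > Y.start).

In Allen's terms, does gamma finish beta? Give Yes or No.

gamma = [190, 237], beta = [181, 237].
Actual relation of gamma to beta: finishes.
Asked whether 'finishes' holds → Yes.

Yes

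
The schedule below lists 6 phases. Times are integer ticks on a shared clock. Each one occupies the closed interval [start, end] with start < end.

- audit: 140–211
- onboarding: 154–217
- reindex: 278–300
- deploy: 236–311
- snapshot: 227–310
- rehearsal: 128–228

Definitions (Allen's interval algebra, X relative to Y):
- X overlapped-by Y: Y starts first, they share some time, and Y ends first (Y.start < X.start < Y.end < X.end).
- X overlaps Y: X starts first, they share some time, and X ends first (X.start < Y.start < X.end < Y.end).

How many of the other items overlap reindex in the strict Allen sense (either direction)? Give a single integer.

0

Target reindex = [278, 300].
audit [140, 211] → before → no.
deploy [236, 311] → contains → no.
onboarding [154, 217] → before → no.
rehearsal [128, 228] → before → no.
snapshot [227, 310] → contains → no.
Total: 0.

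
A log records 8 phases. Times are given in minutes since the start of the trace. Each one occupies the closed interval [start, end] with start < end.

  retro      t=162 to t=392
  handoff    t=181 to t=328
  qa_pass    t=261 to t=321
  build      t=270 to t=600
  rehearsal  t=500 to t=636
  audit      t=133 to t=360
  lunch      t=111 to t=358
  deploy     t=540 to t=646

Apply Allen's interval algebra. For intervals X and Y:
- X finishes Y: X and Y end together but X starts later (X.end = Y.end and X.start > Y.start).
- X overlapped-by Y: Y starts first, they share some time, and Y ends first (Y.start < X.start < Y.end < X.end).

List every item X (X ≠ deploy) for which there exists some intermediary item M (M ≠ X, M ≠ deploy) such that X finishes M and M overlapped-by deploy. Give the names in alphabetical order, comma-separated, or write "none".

Target deploy = [t=540, t=646].
Intermediaries M with M overlapped-by deploy: none.
Union: none.

none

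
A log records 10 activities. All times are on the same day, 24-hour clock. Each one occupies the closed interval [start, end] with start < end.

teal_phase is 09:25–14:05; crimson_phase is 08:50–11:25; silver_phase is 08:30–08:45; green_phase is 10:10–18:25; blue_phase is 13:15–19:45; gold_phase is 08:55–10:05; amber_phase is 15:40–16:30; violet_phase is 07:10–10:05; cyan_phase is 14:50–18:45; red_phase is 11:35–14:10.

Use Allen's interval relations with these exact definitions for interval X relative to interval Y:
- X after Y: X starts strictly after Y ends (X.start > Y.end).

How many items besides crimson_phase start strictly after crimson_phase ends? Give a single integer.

Target crimson_phase = [08:50, 11:25].
amber_phase [15:40, 16:30] → after → counts.
blue_phase [13:15, 19:45] → after → counts.
cyan_phase [14:50, 18:45] → after → counts.
gold_phase [08:55, 10:05] → during → no.
green_phase [10:10, 18:25] → overlapped-by → no.
red_phase [11:35, 14:10] → after → counts.
silver_phase [08:30, 08:45] → before → no.
teal_phase [09:25, 14:05] → overlapped-by → no.
violet_phase [07:10, 10:05] → overlaps → no.
Total: 4.

4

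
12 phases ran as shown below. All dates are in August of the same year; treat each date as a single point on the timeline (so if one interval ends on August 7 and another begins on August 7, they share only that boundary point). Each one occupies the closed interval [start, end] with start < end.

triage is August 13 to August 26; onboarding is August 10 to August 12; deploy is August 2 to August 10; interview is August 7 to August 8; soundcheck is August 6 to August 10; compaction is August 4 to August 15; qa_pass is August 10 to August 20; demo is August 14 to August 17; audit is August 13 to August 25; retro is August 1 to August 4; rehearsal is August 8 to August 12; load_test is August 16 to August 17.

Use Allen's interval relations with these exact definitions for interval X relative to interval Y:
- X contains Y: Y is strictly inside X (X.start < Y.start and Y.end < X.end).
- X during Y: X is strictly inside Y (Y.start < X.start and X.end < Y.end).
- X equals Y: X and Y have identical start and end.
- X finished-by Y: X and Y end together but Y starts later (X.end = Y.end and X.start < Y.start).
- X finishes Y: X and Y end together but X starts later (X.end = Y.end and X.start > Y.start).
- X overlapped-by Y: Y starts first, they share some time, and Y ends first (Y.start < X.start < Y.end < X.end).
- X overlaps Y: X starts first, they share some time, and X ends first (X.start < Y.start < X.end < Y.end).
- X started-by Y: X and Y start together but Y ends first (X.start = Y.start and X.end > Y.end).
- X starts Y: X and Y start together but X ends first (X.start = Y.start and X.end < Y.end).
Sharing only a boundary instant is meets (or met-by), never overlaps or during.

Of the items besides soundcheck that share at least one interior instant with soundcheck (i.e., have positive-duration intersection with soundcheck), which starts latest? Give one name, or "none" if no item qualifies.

rehearsal

Target soundcheck = [August 6, August 10].
audit [August 13, August 25] → after → excluded.
compaction [August 4, August 15] → contains → candidate.
demo [August 14, August 17] → after → excluded.
deploy [August 2, August 10] → finished-by → candidate.
interview [August 7, August 8] → during → candidate.
load_test [August 16, August 17] → after → excluded.
onboarding [August 10, August 12] → met-by → excluded.
qa_pass [August 10, August 20] → met-by → excluded.
rehearsal [August 8, August 12] → overlapped-by → candidate.
retro [August 1, August 4] → before → excluded.
triage [August 13, August 26] → after → excluded.
Among candidates, latest start is August 8 → rehearsal.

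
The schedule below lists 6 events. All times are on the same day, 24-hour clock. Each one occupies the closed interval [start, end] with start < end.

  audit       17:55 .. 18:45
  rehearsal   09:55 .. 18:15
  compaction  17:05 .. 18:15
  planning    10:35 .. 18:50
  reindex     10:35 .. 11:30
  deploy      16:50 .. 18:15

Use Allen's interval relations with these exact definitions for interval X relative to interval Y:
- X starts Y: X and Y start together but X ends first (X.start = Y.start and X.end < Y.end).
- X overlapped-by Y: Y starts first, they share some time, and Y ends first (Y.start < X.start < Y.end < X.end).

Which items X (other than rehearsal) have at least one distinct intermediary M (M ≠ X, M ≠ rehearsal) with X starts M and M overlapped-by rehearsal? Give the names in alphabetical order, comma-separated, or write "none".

Target rehearsal = [09:55, 18:15].
Intermediaries M with M overlapped-by rehearsal: audit, planning.
Via audit — items with X starts audit: none.
Via planning — items with X starts planning: reindex.
Union: reindex.

reindex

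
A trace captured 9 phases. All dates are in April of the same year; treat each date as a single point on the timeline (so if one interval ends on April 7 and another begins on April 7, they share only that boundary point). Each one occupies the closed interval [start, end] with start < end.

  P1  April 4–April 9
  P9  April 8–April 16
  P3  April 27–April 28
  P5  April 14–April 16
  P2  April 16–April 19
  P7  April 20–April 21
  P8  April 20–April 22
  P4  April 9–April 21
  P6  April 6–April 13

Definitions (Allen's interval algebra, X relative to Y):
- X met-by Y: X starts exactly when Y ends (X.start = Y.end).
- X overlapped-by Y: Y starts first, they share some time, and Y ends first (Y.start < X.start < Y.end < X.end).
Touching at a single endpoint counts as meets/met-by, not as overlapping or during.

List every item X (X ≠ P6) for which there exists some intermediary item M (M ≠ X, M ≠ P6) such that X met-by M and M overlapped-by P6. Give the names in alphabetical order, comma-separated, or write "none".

Target P6 = [April 6, April 13].
Intermediaries M with M overlapped-by P6: P4, P9.
Via P4 — items with X met-by P4: none.
Via P9 — items with X met-by P9: P2.
Union: P2.

P2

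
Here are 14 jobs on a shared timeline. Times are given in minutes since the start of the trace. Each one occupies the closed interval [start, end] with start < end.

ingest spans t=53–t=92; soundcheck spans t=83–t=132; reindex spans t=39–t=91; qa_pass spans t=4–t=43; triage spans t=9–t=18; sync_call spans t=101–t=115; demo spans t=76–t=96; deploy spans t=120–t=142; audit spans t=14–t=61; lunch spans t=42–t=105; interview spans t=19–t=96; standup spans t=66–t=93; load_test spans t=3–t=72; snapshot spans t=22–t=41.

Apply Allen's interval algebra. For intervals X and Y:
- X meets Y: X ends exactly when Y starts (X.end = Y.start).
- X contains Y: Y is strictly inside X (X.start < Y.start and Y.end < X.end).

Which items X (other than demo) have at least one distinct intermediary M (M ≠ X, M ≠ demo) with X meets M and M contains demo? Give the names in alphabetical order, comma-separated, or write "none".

Target demo = [t=76, t=96].
Intermediaries M with M contains demo: lunch.
Via lunch — items with X meets lunch: none.
Union: none.

none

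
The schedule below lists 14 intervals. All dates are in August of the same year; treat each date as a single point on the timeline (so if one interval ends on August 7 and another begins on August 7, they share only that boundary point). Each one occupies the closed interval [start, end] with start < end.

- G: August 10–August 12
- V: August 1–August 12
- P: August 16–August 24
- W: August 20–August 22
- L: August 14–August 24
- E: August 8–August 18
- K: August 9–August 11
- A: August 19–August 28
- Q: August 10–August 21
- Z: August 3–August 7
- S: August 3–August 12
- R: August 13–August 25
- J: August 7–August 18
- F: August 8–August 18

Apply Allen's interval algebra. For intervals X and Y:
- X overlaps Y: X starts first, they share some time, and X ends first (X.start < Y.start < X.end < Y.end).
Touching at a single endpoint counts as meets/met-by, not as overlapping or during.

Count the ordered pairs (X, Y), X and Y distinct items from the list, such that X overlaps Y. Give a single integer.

Checking all 182 ordered pairs for relation 'overlaps'; matching pairs in alphabetical order:
(E, L): E overlaps L ✓
(E, P): E overlaps P ✓
(E, Q): E overlaps Q ✓
(E, R): E overlaps R ✓
(F, L): F overlaps L ✓
(F, P): F overlaps P ✓
(F, Q): F overlaps Q ✓
(F, R): F overlaps R ✓
(J, L): J overlaps L ✓
(J, P): J overlaps P ✓
(J, Q): J overlaps Q ✓
(J, R): J overlaps R ✓
(K, G): K overlaps G ✓
(K, Q): K overlaps Q ✓
(L, A): L overlaps A ✓
(P, A): P overlaps A ✓
(Q, A): Q overlaps A ✓
(Q, L): Q overlaps L ✓
(Q, P): Q overlaps P ✓
(Q, R): Q overlaps R ✓
(Q, W): Q overlaps W ✓
(R, A): R overlaps A ✓
(S, E): S overlaps E ✓
(S, F): S overlaps F ✓
... plus 6 further pairs not listed.
Count: 30.

30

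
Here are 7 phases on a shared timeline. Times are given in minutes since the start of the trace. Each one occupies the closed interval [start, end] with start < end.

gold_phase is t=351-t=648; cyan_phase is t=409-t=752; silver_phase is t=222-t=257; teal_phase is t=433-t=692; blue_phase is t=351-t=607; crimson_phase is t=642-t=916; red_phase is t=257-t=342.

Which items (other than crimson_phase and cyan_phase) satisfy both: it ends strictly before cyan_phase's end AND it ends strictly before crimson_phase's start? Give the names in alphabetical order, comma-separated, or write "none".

Conditions: its end is strictly before cyan_phase's end (X.end < t=752) AND its end is strictly before crimson_phase's start (X.end < t=642).
blue_phase: end t=607 < t=752? ✓; end t=607 < t=642? ✓ → yes.
gold_phase: end t=648 < t=752? ✓; end t=648 < t=642? ✗ → no.
red_phase: end t=342 < t=752? ✓; end t=342 < t=642? ✓ → yes.
silver_phase: end t=257 < t=752? ✓; end t=257 < t=642? ✓ → yes.
teal_phase: end t=692 < t=752? ✓; end t=692 < t=642? ✗ → no.
Result: blue_phase, red_phase, silver_phase.

blue_phase, red_phase, silver_phase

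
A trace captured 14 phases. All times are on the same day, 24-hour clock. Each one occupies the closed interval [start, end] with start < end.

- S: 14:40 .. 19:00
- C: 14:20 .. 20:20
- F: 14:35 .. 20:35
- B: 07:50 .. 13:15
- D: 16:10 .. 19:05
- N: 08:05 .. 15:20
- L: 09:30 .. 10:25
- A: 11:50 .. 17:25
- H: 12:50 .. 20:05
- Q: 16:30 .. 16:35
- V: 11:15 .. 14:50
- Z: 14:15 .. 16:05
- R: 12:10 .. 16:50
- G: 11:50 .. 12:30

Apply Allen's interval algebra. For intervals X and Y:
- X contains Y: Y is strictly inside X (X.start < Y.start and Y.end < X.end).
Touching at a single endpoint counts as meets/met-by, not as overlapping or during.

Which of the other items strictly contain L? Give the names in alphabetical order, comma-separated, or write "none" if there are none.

Target L = [09:30, 10:25].
A [11:50, 17:25] → after → no.
B [07:50, 13:15] → contains → yes.
C [14:20, 20:20] → after → no.
D [16:10, 19:05] → after → no.
F [14:35, 20:35] → after → no.
G [11:50, 12:30] → after → no.
H [12:50, 20:05] → after → no.
N [08:05, 15:20] → contains → yes.
Q [16:30, 16:35] → after → no.
R [12:10, 16:50] → after → no.
S [14:40, 19:00] → after → no.
V [11:15, 14:50] → after → no.
Z [14:15, 16:05] → after → no.
Result: B, N.

B, N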